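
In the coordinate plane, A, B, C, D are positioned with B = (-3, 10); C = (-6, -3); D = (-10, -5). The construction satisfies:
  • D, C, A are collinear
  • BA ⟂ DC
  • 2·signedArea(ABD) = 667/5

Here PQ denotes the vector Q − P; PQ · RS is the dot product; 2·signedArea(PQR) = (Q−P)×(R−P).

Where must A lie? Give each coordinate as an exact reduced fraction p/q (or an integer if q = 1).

A = (8/5, 4/5)

1. A_x = 8/5  [D, C, A are collinear ∩ BA ⟂ DC]
2. A_y = 4/5  [D, C, A are collinear ∩ BA ⟂ DC]
   → A = (8/5, 4/5)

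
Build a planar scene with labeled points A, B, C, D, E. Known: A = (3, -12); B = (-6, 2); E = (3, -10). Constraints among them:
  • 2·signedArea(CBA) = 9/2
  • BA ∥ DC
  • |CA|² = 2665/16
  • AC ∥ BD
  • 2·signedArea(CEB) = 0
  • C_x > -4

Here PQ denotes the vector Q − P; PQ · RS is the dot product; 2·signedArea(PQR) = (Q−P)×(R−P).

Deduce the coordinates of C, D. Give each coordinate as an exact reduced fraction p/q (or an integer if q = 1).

1. C_x = -15/4  [2·signedArea(CEB) = 0 ∩ 2·signedArea(CBA) = 9/2]
2. C_y = -1  [2·signedArea(CEB) = 0 ∩ 2·signedArea(CBA) = 9/2]
   → C = (-15/4, -1)
3. D_x = -51/4  [BA ∥ DC ∩ AC ∥ BD]
4. D_y = 13  [BA ∥ DC ∩ AC ∥ BD]
   → D = (-51/4, 13)

C = (-15/4, -1)
D = (-51/4, 13)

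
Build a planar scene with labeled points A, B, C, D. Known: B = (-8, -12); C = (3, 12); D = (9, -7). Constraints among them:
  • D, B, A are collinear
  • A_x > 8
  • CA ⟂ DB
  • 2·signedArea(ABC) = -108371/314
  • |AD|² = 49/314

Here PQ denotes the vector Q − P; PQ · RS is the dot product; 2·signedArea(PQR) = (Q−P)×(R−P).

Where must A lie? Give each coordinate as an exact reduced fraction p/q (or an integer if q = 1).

A = (2707/314, -2233/314)

1. A_x = 2707/314  [D, B, A are collinear ∩ CA ⟂ DB]
2. A_y = -2233/314  [D, B, A are collinear ∩ CA ⟂ DB]
   → A = (2707/314, -2233/314)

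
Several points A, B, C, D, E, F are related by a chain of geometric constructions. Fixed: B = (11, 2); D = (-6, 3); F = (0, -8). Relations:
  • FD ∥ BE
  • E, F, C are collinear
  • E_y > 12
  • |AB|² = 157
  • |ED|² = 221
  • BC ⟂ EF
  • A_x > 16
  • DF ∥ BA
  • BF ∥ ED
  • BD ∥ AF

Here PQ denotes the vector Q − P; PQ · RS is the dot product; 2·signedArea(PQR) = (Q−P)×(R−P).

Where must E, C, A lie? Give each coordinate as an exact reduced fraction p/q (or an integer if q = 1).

A = (17, -9)
C = (1325/466, 1837/466)
E = (5, 13)

1. E_x = 5  [BF ∥ ED ∩ FD ∥ BE]
2. E_y = 13  [BF ∥ ED ∩ FD ∥ BE]
   → E = (5, 13)
3. C_x = 1325/466  [E, F, C are collinear ∩ BC ⟂ EF]
4. C_y = 1837/466  [E, F, C are collinear ∩ BC ⟂ EF]
   → C = (1325/466, 1837/466)
5. A_x = 17  [BD ∥ AF ∩ DF ∥ BA]
6. A_y = -9  [BD ∥ AF ∩ DF ∥ BA]
   → A = (17, -9)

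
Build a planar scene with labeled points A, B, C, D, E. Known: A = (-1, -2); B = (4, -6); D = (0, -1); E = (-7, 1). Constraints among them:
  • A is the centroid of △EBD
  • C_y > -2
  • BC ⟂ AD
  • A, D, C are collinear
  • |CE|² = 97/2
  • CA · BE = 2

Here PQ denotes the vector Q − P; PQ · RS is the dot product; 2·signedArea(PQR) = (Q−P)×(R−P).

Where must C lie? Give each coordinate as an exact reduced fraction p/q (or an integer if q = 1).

C = (-1/2, -3/2)

1. C_x = -1/2  [A, D, C are collinear ∩ BC ⟂ AD]
2. C_y = -3/2  [A, D, C are collinear ∩ BC ⟂ AD]
   → C = (-1/2, -3/2)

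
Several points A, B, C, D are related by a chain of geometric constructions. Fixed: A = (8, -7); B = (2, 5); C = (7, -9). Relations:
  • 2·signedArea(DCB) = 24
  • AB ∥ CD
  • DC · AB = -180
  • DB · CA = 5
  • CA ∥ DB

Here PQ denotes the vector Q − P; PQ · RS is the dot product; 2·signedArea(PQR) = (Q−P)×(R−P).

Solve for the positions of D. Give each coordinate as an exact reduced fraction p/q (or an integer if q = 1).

1. D_x = 1  [CA ∥ DB ∩ AB ∥ CD]
2. D_y = 3  [CA ∥ DB ∩ AB ∥ CD]
   → D = (1, 3)

D = (1, 3)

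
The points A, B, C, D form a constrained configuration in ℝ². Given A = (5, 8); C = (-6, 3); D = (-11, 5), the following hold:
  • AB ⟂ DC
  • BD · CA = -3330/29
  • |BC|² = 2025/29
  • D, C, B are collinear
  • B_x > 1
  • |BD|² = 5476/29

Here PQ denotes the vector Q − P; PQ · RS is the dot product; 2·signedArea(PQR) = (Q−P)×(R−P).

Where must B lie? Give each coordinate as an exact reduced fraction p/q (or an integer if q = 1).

B = (51/29, -3/29)

1. B_x = 51/29  [D, C, B are collinear ∩ AB ⟂ DC]
2. B_y = -3/29  [D, C, B are collinear ∩ AB ⟂ DC]
   → B = (51/29, -3/29)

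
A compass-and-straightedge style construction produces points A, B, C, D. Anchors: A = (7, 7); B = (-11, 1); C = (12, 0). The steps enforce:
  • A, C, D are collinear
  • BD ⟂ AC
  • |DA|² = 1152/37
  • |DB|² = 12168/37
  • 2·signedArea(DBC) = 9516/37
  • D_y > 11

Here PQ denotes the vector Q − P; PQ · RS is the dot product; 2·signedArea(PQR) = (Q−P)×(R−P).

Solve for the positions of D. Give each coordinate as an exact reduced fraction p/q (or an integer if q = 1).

1. D_x = 139/37  [A, C, D are collinear ∩ BD ⟂ AC]
2. D_y = 427/37  [A, C, D are collinear ∩ BD ⟂ AC]
   → D = (139/37, 427/37)

D = (139/37, 427/37)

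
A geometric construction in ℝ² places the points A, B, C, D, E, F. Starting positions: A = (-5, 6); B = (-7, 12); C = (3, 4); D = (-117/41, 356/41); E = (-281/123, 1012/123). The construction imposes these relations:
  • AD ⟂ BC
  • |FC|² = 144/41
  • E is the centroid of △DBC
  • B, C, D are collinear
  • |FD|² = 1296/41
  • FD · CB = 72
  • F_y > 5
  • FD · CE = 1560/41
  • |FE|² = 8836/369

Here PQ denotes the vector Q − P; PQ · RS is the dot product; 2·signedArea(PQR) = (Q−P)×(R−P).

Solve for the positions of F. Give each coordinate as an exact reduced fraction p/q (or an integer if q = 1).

1. F_x = 63/41  [line 10·x + -8·y + 26 = 0 ∩ |FD|² = 1296/41]
2. F_y = 212/41  [line 10·x + -8·y + 26 = 0 ∩ |FD|² = 1296/41]
   → F = (63/41, 212/41)

F = (63/41, 212/41)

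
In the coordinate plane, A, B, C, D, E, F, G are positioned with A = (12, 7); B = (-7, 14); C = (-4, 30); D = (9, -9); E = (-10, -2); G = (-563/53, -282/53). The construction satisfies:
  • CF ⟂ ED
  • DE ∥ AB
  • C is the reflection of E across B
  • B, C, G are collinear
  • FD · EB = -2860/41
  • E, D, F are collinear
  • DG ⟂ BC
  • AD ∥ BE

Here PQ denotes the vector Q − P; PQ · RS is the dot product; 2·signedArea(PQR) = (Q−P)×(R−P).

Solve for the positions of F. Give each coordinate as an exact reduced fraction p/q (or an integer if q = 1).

F = (-619/41, -5/41)

1. F_x = -619/41  [E, D, F are collinear ∩ CF ⟂ ED]
2. F_y = -5/41  [E, D, F are collinear ∩ CF ⟂ ED]
   → F = (-619/41, -5/41)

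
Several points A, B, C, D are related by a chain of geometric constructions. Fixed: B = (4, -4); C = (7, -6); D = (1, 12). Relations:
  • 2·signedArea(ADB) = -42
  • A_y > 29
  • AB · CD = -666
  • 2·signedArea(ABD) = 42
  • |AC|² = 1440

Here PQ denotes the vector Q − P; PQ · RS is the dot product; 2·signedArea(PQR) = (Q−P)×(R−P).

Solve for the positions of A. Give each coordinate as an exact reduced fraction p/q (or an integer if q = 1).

1. A_x = -5  [2·signedArea(ABD) = 42 ∩ AB · CD = -666]
2. A_y = 30  [2·signedArea(ABD) = 42 ∩ AB · CD = -666]
   → A = (-5, 30)

A = (-5, 30)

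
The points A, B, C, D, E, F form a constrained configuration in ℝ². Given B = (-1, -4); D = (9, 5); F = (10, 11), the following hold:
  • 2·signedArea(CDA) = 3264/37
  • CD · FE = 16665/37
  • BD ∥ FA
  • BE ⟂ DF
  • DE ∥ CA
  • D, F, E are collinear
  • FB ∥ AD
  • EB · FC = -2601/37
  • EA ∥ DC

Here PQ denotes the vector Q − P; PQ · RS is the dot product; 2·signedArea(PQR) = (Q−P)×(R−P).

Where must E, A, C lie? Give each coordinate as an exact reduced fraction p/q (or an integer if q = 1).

A = (20, 20)
C = (804/37, 1124/37)
E = (269/37, -199/37)

1. E_x = 269/37  [D, F, E are collinear ∩ BE ⟂ DF]
2. E_y = -199/37  [D, F, E are collinear ∩ BE ⟂ DF]
   → E = (269/37, -199/37)
3. A_x = 20  [FB ∥ AD ∩ BD ∥ FA]
4. A_y = 20  [FB ∥ AD ∩ BD ∥ FA]
   → A = (20, 20)
5. C_x = 804/37  [DE ∥ CA ∩ EA ∥ DC]
6. C_y = 1124/37  [DE ∥ CA ∩ EA ∥ DC]
   → C = (804/37, 1124/37)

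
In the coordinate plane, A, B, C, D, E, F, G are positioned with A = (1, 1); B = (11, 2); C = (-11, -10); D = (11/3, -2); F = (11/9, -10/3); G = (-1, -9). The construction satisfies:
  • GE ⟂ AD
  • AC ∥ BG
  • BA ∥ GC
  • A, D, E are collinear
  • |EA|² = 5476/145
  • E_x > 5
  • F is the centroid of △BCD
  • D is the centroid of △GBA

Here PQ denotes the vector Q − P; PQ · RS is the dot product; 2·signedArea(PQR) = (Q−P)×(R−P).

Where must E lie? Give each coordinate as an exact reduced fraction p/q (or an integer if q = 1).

1. E_x = 737/145  [A, D, E are collinear ∩ GE ⟂ AD]
2. E_y = -521/145  [A, D, E are collinear ∩ GE ⟂ AD]
   → E = (737/145, -521/145)

E = (737/145, -521/145)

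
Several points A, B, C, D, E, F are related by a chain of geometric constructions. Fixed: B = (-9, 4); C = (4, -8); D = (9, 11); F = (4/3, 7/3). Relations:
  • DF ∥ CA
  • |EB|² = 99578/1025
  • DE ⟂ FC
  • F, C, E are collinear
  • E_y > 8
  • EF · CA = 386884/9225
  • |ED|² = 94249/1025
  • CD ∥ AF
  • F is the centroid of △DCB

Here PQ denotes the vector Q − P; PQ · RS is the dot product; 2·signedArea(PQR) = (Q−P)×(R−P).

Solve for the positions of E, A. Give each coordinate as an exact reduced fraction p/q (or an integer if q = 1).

1. E_x = -292/1025  [F, C, E are collinear ∩ DE ⟂ FC]
2. E_y = 8819/1025  [F, C, E are collinear ∩ DE ⟂ FC]
   → E = (-292/1025, 8819/1025)
3. A_x = -11/3  [CD ∥ AF ∩ DF ∥ CA]
4. A_y = -50/3  [CD ∥ AF ∩ DF ∥ CA]
   → A = (-11/3, -50/3)

A = (-11/3, -50/3)
E = (-292/1025, 8819/1025)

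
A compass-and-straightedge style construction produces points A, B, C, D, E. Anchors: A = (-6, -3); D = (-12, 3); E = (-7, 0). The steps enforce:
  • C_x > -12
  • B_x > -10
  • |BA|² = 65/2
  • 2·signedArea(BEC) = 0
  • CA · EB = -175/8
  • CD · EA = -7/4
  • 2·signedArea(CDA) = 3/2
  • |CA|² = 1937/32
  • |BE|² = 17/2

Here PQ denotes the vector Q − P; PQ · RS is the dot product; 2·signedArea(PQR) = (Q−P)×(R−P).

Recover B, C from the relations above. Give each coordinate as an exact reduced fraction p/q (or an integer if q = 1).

B = (-19/2, 3/2)
C = (-91/8, 21/8)

1. C_x = -91/8  [2·signedArea(CDA) = 3/2 ∩ CD · EA = -7/4]
2. C_y = 21/8  [2·signedArea(CDA) = 3/2 ∩ CD · EA = -7/4]
   → C = (-91/8, 21/8)
3. B_x = -19/2  [2·signedArea(BEC) = 0 ∩ CA · EB = -175/8]
4. B_y = 3/2  [2·signedArea(BEC) = 0 ∩ CA · EB = -175/8]
   → B = (-19/2, 3/2)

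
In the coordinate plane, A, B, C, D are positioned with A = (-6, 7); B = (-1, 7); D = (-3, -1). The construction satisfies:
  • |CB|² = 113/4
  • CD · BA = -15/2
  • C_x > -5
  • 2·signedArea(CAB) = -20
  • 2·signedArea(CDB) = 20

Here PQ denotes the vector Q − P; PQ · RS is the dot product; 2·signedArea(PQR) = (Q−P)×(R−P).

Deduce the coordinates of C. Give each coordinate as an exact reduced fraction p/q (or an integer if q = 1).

C = (-9/2, 3)

1. C_x = -9/2  [2·signedArea(CDB) = 20 ∩ CD · BA = -15/2]
2. C_y = 3  [2·signedArea(CDB) = 20 ∩ CD · BA = -15/2]
   → C = (-9/2, 3)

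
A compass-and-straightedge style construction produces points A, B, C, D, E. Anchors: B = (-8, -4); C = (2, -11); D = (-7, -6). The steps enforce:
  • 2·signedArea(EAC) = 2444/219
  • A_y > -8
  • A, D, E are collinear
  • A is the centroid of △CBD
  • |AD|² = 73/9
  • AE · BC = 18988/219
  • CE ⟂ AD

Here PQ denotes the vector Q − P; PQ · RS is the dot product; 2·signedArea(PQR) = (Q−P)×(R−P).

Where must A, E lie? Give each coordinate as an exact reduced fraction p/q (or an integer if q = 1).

A = (-13/3, -7)
E = (185/73, -699/73)

1. A_x = -13/3  [A is the centroid of △CBD]
2. A_y = -7  [A is the centroid of △CBD]
   → A = (-13/3, -7)
3. E_x = 185/73  [A, D, E are collinear ∩ CE ⟂ AD]
4. E_y = -699/73  [A, D, E are collinear ∩ CE ⟂ AD]
   → E = (185/73, -699/73)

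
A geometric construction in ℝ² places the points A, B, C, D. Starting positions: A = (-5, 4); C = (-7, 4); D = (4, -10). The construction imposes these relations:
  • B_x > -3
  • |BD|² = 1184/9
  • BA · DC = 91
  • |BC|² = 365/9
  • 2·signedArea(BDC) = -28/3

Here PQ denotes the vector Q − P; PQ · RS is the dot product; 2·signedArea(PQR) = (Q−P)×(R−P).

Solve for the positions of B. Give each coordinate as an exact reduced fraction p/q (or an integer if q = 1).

1. B_x = -8/3  [2·signedArea(BDC) = -28/3 ∩ BA · DC = 91]
2. B_y = -2/3  [2·signedArea(BDC) = -28/3 ∩ BA · DC = 91]
   → B = (-8/3, -2/3)

B = (-8/3, -2/3)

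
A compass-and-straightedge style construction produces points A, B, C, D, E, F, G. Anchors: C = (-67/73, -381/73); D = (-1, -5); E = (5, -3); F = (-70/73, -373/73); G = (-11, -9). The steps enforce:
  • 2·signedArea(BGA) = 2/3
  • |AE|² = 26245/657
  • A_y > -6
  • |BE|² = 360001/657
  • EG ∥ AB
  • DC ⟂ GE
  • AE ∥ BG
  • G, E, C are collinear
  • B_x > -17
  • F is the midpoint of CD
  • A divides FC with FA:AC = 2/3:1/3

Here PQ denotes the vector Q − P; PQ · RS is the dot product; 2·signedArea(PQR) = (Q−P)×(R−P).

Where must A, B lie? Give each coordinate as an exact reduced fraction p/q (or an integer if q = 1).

A = (-68/73, -1135/219)
B = (-1236/73, -2449/219)

1. A_x = -68/73  [A divides FC with FA:AC = 2/3:1/3]
2. A_y = -1135/219  [A divides FC with FA:AC = 2/3:1/3]
   → A = (-68/73, -1135/219)
3. B_x = -1236/73  [AE ∥ BG ∩ EG ∥ AB]
4. B_y = -2449/219  [AE ∥ BG ∩ EG ∥ AB]
   → B = (-1236/73, -2449/219)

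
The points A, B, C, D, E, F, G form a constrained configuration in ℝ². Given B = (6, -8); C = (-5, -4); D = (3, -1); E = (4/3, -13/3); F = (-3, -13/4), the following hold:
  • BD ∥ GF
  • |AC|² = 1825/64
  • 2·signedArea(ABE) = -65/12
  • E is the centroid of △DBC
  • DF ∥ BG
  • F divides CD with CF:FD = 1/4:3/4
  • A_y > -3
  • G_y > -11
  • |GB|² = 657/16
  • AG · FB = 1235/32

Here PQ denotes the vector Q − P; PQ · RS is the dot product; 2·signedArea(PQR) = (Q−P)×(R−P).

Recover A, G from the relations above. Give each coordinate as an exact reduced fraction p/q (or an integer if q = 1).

1. G_x = 0  [BD ∥ GF ∩ DF ∥ BG]
2. G_y = -41/4  [BD ∥ GF ∩ DF ∥ BG]
   → G = (0, -41/4)
3. A_x = 0  [AG · FB = 1235/32 ∩ 2·signedArea(ABE) = -65/12]
4. A_y = -17/8  [AG · FB = 1235/32 ∩ 2·signedArea(ABE) = -65/12]
   → A = (0, -17/8)

A = (0, -17/8)
G = (0, -41/4)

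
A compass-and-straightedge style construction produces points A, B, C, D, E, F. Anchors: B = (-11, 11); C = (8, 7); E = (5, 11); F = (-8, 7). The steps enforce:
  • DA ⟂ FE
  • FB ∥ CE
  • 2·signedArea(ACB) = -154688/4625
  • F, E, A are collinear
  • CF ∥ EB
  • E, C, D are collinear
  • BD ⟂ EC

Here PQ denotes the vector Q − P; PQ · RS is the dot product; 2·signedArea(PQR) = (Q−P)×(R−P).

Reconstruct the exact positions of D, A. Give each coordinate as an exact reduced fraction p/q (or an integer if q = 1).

A = (8773/4625, 46459/4625)
D = (-19/25, 467/25)

1. D_x = -19/25  [E, C, D are collinear ∩ BD ⟂ EC]
2. D_y = 467/25  [E, C, D are collinear ∩ BD ⟂ EC]
   → D = (-19/25, 467/25)
3. A_x = 8773/4625  [F, E, A are collinear ∩ DA ⟂ FE]
4. A_y = 46459/4625  [F, E, A are collinear ∩ DA ⟂ FE]
   → A = (8773/4625, 46459/4625)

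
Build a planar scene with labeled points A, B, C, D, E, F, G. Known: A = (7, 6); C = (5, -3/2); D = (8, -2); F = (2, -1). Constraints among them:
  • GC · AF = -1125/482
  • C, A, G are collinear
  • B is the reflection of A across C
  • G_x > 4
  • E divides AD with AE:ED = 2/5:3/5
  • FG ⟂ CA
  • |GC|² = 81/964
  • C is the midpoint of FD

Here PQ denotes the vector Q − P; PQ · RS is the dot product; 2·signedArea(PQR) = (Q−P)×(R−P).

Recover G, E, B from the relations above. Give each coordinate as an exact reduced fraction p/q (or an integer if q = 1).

1. G_x = 1187/241  [C, A, G are collinear ∩ FG ⟂ CA]
2. G_y = -429/241  [C, A, G are collinear ∩ FG ⟂ CA]
   → G = (1187/241, -429/241)
3. E_x = 37/5  [E divides AD with AE:ED = 2/5:3/5]
4. E_y = 14/5  [E divides AD with AE:ED = 2/5:3/5]
   → E = (37/5, 14/5)
5. B_x = 3  [B is the reflection of A across C]
6. B_y = -9  [B is the reflection of A across C]
   → B = (3, -9)

B = (3, -9)
E = (37/5, 14/5)
G = (1187/241, -429/241)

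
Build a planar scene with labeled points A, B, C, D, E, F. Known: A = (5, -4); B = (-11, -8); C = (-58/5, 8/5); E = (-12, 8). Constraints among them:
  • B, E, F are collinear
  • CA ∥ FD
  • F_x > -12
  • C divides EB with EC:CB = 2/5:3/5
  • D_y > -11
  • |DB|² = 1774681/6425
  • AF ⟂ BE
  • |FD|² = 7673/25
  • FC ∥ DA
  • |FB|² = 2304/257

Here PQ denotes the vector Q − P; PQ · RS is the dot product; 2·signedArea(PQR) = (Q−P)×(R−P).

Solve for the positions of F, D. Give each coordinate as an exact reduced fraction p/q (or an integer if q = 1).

1. F_x = -2875/257  [B, E, F are collinear ∩ AF ⟂ BE]
2. F_y = -1288/257  [B, E, F are collinear ∩ AF ⟂ BE]
   → F = (-2875/257, -1288/257)
3. D_x = 6956/1285  [FC ∥ DA ∩ CA ∥ FD]
4. D_y = -13636/1285  [FC ∥ DA ∩ CA ∥ FD]
   → D = (6956/1285, -13636/1285)

D = (6956/1285, -13636/1285)
F = (-2875/257, -1288/257)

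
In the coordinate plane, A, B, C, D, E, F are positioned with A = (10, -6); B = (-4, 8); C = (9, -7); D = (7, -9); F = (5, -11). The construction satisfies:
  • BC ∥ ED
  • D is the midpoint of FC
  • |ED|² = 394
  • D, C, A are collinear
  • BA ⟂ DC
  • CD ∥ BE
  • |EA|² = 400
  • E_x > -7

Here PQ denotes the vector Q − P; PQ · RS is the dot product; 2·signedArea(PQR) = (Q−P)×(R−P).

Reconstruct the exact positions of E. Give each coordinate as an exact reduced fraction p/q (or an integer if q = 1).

1. E_x = -6  [BC ∥ ED ∩ CD ∥ BE]
2. E_y = 6  [BC ∥ ED ∩ CD ∥ BE]
   → E = (-6, 6)

E = (-6, 6)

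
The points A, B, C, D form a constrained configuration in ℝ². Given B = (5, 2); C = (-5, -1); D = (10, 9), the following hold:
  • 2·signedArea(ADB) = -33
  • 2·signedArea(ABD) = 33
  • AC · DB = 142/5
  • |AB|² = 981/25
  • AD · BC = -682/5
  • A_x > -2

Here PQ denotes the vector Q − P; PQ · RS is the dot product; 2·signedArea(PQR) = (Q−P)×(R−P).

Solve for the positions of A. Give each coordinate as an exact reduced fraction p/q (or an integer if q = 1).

A = (-1, 1/5)

1. A_x = -1  [2·signedArea(ADB) = -33 ∩ AD · BC = -682/5]
2. A_y = 1/5  [2·signedArea(ADB) = -33 ∩ AD · BC = -682/5]
   → A = (-1, 1/5)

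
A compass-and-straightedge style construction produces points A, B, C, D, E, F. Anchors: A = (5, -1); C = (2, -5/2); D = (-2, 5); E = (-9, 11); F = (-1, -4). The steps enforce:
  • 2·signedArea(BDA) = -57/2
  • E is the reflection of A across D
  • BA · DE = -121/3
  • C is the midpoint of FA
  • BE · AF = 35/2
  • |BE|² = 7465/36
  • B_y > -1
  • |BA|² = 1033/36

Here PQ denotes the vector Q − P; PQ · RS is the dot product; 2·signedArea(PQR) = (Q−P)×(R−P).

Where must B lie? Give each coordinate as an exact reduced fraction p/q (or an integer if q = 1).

B = (-1/3, -1/2)

1. B_x = -1/3  [BA · DE = -121/3 ∩ 2·signedArea(BDA) = -57/2]
2. B_y = -1/2  [BA · DE = -121/3 ∩ 2·signedArea(BDA) = -57/2]
   → B = (-1/3, -1/2)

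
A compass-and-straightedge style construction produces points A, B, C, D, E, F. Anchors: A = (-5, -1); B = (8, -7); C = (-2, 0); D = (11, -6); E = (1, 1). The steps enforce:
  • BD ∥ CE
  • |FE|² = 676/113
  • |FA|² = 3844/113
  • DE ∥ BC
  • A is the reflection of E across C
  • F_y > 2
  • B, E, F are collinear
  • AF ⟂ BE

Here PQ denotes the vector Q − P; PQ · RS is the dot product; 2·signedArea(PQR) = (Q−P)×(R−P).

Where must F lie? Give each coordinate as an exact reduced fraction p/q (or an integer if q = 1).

1. F_x = -69/113  [B, E, F are collinear ∩ AF ⟂ BE]
2. F_y = 321/113  [B, E, F are collinear ∩ AF ⟂ BE]
   → F = (-69/113, 321/113)

F = (-69/113, 321/113)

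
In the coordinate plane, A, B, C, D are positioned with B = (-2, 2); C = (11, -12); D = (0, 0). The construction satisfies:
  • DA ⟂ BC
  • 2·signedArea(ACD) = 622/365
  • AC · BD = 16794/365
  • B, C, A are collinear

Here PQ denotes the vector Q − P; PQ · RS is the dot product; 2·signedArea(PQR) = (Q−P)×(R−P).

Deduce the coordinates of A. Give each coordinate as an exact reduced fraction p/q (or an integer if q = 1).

1. A_x = -28/365  [B, C, A are collinear ∩ DA ⟂ BC]
2. A_y = -26/365  [B, C, A are collinear ∩ DA ⟂ BC]
   → A = (-28/365, -26/365)

A = (-28/365, -26/365)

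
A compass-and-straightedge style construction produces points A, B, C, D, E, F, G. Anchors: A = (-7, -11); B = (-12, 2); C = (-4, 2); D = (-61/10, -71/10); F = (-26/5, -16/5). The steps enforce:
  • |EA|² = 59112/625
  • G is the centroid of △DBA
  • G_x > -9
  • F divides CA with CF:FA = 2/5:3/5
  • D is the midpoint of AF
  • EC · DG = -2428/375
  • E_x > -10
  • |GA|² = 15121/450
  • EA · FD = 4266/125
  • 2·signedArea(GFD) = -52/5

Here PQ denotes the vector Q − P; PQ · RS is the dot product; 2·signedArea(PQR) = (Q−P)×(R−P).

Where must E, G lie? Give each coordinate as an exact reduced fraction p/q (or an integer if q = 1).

E = (-241/25, -41/25)
G = (-251/30, -161/30)

1. G_x = -251/30  [G is the centroid of △DBA]
2. G_y = -161/30  [G is the centroid of △DBA]
   → G = (-251/30, -161/30)
3. E_x = -241/25  [EA · FD = 4266/125 ∩ EC · DG = -2428/375]
4. E_y = -41/25  [EA · FD = 4266/125 ∩ EC · DG = -2428/375]
   → E = (-241/25, -41/25)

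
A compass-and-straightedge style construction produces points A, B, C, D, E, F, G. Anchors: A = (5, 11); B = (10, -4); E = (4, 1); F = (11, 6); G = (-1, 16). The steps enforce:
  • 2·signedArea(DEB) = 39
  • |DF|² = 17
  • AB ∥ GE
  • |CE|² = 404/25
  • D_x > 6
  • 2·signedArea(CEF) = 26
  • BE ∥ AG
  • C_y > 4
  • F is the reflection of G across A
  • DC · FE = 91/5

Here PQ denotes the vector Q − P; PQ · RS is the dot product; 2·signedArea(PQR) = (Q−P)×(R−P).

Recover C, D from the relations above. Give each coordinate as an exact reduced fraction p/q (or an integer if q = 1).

1. C_x = 22/5  [line -5·x + 7·y + -13 = 0 ∩ |CE|² = 404/25]
2. C_y = 5  [line -5·x + 7·y + -13 = 0 ∩ |CE|² = 404/25]
   → C = (22/5, 5)
3. D_x = 7  [2·signedArea(DEB) = 39 ∩ DC · FE = 91/5]
4. D_y = 5  [2·signedArea(DEB) = 39 ∩ DC · FE = 91/5]
   → D = (7, 5)

C = (22/5, 5)
D = (7, 5)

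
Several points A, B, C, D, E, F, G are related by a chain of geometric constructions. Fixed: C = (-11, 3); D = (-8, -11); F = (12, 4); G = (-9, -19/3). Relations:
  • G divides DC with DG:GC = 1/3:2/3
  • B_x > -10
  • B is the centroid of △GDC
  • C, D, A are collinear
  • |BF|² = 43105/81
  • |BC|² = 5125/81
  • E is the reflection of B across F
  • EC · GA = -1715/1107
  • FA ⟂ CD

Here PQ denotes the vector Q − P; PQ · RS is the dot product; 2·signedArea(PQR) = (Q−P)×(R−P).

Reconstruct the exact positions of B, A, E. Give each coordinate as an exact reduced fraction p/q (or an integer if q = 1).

1. B_x = -28/3  [B is the centroid of △GDC]
2. B_y = -43/9  [B is the centroid of △GDC]
   → B = (-28/3, -43/9)
3. A_x = -418/41  [C, D, A are collinear ∩ FA ⟂ CD]
4. A_y = -31/41  [C, D, A are collinear ∩ FA ⟂ CD]
   → A = (-418/41, -31/41)
5. E_x = 100/3  [E is the reflection of B across F]
6. E_y = 115/9  [E is the reflection of B across F]
   → E = (100/3, 115/9)

A = (-418/41, -31/41)
B = (-28/3, -43/9)
E = (100/3, 115/9)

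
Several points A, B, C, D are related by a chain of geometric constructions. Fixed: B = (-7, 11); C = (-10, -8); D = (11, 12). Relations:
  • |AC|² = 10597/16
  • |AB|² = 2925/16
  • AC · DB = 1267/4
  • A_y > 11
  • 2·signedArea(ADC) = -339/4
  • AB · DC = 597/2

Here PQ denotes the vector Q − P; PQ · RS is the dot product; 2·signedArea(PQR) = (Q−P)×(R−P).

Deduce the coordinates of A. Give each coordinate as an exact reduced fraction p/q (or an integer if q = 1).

1. A_x = 13/2  [AB · DC = 597/2 ∩ AC · DB = 1267/4]
2. A_y = 47/4  [AB · DC = 597/2 ∩ AC · DB = 1267/4]
   → A = (13/2, 47/4)

A = (13/2, 47/4)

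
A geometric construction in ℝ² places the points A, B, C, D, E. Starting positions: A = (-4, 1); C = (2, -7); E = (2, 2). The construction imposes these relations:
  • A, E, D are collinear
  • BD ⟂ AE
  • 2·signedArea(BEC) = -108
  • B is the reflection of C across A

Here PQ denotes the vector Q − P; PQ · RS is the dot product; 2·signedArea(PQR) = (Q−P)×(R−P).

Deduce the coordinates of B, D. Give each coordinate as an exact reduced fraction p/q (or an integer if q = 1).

1. B_x = -10  [B is the reflection of C across A]
2. B_y = 9  [B is the reflection of C across A]
   → B = (-10, 9)
3. D_x = -316/37  [A, E, D are collinear ∩ BD ⟂ AE]
4. D_y = 9/37  [A, E, D are collinear ∩ BD ⟂ AE]
   → D = (-316/37, 9/37)

B = (-10, 9)
D = (-316/37, 9/37)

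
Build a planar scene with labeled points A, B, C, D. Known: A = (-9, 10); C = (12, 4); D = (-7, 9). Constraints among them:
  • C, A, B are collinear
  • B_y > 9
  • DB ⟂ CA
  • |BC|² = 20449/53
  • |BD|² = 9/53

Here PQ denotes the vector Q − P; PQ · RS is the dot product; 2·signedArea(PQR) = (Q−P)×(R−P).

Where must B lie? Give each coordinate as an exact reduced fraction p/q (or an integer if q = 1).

1. B_x = -365/53  [C, A, B are collinear ∩ DB ⟂ CA]
2. B_y = 498/53  [C, A, B are collinear ∩ DB ⟂ CA]
   → B = (-365/53, 498/53)

B = (-365/53, 498/53)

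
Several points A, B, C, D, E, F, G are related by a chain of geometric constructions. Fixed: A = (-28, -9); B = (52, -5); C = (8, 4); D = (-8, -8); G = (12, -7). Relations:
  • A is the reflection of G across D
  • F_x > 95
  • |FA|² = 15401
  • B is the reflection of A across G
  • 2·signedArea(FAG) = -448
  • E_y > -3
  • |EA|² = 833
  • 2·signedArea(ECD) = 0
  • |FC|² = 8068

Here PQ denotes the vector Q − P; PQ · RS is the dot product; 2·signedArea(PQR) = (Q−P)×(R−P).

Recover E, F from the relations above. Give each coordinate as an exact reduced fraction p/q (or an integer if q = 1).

E = (0, -2)
F = (96, -14)

1. E_x = 0  [line 12·x + -16·y + -32 = 0 ∩ |EA|² = 833]
2. E_y = -2  [line 12·x + -16·y + -32 = 0 ∩ |EA|² = 833]
   → E = (0, -2)
3. F_x = 96  [line -2·x + 40·y + 752 = 0 ∩ |FC|² = 8068]
4. F_y = -14  [line -2·x + 40·y + 752 = 0 ∩ |FC|² = 8068]
   → F = (96, -14)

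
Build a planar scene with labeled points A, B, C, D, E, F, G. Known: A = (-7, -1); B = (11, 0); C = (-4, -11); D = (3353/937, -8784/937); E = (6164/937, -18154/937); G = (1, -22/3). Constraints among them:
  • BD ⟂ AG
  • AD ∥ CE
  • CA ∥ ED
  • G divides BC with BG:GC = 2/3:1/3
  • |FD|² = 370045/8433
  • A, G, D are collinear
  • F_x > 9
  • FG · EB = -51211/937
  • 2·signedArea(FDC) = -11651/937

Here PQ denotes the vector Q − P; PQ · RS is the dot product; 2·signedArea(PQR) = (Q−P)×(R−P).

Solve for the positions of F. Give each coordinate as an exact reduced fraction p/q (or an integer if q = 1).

F = (8926/937, -18154/2811)

1. F_x = 8926/937  [FG · EB = -51211/937 ∩ 2·signedArea(FDC) = -11651/937]
2. F_y = -18154/2811  [FG · EB = -51211/937 ∩ 2·signedArea(FDC) = -11651/937]
   → F = (8926/937, -18154/2811)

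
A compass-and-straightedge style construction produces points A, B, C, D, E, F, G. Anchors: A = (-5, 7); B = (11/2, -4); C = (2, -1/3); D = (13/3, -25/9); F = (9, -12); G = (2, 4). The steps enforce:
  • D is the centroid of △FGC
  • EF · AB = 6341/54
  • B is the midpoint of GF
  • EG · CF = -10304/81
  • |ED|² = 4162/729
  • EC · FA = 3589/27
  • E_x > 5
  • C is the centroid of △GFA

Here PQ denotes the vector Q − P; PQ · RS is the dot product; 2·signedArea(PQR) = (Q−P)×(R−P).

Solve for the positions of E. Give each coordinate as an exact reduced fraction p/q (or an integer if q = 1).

1. E_x = 46/9  [EG · CF = -10304/81 ∩ EC · FA = 3589/27]
2. E_y = -136/27  [EG · CF = -10304/81 ∩ EC · FA = 3589/27]
   → E = (46/9, -136/27)

E = (46/9, -136/27)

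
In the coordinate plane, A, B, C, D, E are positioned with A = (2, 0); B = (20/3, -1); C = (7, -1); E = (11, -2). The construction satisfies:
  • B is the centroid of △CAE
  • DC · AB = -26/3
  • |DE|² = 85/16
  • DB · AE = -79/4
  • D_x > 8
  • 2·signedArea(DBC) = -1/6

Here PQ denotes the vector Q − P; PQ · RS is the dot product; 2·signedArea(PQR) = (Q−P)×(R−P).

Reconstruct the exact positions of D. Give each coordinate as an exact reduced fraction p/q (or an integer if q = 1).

1. D_x = 35/4  [DC · AB = -26/3 ∩ DB · AE = -79/4]
2. D_y = -3/2  [DC · AB = -26/3 ∩ DB · AE = -79/4]
   → D = (35/4, -3/2)

D = (35/4, -3/2)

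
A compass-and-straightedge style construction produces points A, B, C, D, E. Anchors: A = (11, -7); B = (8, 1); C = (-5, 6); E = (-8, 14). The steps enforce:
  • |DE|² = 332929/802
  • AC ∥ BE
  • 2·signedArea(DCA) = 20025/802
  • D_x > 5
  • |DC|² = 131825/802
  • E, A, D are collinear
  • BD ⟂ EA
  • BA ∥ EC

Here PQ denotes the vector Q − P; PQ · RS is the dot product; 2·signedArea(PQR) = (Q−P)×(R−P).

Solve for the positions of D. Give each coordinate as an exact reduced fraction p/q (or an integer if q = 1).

D = (4547/802, -889/802)

1. D_x = 4547/802  [E, A, D are collinear ∩ BD ⟂ EA]
2. D_y = -889/802  [E, A, D are collinear ∩ BD ⟂ EA]
   → D = (4547/802, -889/802)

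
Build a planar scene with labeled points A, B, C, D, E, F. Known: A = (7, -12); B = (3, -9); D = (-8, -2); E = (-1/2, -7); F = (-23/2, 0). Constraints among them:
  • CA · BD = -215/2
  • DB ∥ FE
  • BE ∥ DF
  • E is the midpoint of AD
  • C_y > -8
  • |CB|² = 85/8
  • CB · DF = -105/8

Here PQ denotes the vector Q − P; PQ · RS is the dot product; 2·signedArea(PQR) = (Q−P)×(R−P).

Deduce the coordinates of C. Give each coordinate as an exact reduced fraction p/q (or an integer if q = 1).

1. C_x = 1/4  [CA · BD = -215/2 ∩ CB · DF = -105/8]
2. C_y = -29/4  [CA · BD = -215/2 ∩ CB · DF = -105/8]
   → C = (1/4, -29/4)

C = (1/4, -29/4)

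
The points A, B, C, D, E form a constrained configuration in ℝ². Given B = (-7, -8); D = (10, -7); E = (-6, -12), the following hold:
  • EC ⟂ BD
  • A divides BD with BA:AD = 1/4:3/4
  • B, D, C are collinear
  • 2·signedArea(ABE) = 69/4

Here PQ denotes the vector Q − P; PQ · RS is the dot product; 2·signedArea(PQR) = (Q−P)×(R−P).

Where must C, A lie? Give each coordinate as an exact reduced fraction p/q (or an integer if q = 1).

A = (-11/4, -31/4)
C = (-1809/290, -2307/290)

1. C_x = -1809/290  [B, D, C are collinear ∩ EC ⟂ BD]
2. C_y = -2307/290  [B, D, C are collinear ∩ EC ⟂ BD]
   → C = (-1809/290, -2307/290)
3. A_x = -11/4  [A divides BD with BA:AD = 1/4:3/4]
4. A_y = -31/4  [A divides BD with BA:AD = 1/4:3/4]
   → A = (-11/4, -31/4)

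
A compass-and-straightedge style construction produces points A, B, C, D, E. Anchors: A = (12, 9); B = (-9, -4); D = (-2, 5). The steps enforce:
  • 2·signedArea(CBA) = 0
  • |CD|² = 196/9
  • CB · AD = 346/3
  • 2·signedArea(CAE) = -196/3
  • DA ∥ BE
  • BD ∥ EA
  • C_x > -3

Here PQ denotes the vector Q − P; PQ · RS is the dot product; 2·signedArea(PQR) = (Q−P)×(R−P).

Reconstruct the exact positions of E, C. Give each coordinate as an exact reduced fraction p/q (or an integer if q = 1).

C = (-2, 1/3)
E = (5, 0)

1. E_x = 5  [BD ∥ EA ∩ DA ∥ BE]
2. E_y = 0  [BD ∥ EA ∩ DA ∥ BE]
   → E = (5, 0)
3. C_x = -2  [2·signedArea(CBA) = 0 ∩ 2·signedArea(CAE) = -196/3]
4. C_y = 1/3  [2·signedArea(CBA) = 0 ∩ 2·signedArea(CAE) = -196/3]
   → C = (-2, 1/3)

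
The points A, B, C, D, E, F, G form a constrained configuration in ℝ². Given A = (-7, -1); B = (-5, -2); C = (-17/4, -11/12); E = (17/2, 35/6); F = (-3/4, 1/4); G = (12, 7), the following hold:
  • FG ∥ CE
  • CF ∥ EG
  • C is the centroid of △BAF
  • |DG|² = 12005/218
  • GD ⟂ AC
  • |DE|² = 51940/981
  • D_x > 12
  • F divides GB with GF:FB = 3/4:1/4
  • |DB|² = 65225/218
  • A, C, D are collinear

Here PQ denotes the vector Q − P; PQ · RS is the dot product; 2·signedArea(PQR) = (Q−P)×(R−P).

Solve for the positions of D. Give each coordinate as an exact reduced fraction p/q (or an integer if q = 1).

1. D_x = 2665/218  [A, C, D are collinear ∩ GD ⟂ AC]
2. D_y = -91/218  [A, C, D are collinear ∩ GD ⟂ AC]
   → D = (2665/218, -91/218)

D = (2665/218, -91/218)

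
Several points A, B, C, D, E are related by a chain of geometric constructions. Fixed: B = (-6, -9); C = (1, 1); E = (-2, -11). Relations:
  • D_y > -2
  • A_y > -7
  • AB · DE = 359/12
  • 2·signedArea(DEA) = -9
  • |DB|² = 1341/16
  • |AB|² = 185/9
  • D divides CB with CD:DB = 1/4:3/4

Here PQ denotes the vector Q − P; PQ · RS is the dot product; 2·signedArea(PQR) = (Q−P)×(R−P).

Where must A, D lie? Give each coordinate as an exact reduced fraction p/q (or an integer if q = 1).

A = (-7/3, -19/3)
D = (-3/4, -3/2)

1. D_x = -3/4  [D divides CB with CD:DB = 1/4:3/4]
2. D_y = -3/2  [D divides CB with CD:DB = 1/4:3/4]
   → D = (-3/4, -3/2)
3. A_x = -7/3  [AB · DE = 359/12 ∩ 2·signedArea(DEA) = -9]
4. A_y = -19/3  [AB · DE = 359/12 ∩ 2·signedArea(DEA) = -9]
   → A = (-7/3, -19/3)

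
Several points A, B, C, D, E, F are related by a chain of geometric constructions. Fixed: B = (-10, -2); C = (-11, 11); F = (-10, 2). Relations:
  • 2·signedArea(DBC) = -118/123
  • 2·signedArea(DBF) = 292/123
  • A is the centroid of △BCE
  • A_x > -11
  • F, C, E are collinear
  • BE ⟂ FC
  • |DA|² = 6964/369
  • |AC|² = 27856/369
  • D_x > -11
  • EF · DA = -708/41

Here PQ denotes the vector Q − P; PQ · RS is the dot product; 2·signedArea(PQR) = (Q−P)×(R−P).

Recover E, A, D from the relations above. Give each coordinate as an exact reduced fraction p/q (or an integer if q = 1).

A = (-1253/123, 289/123)
D = (-1303/123, 821/123)
E = (-392/41, -80/41)

1. E_x = -392/41  [F, C, E are collinear ∩ BE ⟂ FC]
2. E_y = -80/41  [F, C, E are collinear ∩ BE ⟂ FC]
   → E = (-392/41, -80/41)
3. A_x = -1253/123  [A is the centroid of △BCE]
4. A_y = 289/123  [A is the centroid of △BCE]
   → A = (-1253/123, 289/123)
5. D_x = -1303/123  [2·signedArea(DBC) = -118/123 ∩ EF · DA = -708/41]
6. D_y = 821/123  [2·signedArea(DBC) = -118/123 ∩ EF · DA = -708/41]
   → D = (-1303/123, 821/123)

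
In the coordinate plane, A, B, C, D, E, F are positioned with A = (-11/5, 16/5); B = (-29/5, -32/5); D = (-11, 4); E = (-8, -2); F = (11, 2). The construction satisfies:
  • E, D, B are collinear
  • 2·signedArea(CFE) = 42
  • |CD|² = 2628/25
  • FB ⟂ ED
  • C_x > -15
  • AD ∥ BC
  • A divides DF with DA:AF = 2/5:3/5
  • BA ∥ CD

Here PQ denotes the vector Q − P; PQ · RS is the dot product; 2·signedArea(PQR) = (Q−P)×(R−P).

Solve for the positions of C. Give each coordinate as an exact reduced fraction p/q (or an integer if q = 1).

C = (-73/5, -28/5)

1. C_x = -73/5  [BA ∥ CD ∩ AD ∥ BC]
2. C_y = -28/5  [BA ∥ CD ∩ AD ∥ BC]
   → C = (-73/5, -28/5)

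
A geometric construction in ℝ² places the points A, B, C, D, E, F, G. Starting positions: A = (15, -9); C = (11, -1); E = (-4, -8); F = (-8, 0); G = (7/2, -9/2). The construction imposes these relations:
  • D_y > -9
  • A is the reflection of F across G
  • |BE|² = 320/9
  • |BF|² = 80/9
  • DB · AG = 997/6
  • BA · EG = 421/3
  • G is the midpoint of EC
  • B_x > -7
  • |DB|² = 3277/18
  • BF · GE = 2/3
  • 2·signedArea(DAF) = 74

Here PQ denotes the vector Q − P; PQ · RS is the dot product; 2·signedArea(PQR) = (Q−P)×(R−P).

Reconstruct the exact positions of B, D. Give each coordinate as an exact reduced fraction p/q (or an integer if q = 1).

B = (-20/3, -8/3)
D = (11/2, -17/2)

1. B_x = -20/3  [line 15/2·x + 7/2·y + 178/3 = 0 ∩ |BF|² = 80/9]
2. B_y = -8/3  [line 15/2·x + 7/2·y + 178/3 = 0 ∩ |BF|² = 80/9]
   → B = (-20/3, -8/3)
3. D_x = 11/2  [2·signedArea(DAF) = 74 ∩ DB · AG = 997/6]
4. D_y = -17/2  [2·signedArea(DAF) = 74 ∩ DB · AG = 997/6]
   → D = (11/2, -17/2)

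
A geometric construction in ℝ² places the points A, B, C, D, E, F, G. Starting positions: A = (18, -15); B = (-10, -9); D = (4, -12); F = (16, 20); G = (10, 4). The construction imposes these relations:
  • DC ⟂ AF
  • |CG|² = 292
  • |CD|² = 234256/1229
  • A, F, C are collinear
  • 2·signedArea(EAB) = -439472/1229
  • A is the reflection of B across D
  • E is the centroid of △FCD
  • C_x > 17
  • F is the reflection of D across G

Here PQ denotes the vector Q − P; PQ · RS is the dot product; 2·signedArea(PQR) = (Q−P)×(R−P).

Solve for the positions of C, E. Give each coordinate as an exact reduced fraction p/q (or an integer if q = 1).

C = (21856/1229, -13780/1229)
E = (46436/3687, -1316/1229)

1. C_x = 21856/1229  [A, F, C are collinear ∩ DC ⟂ AF]
2. C_y = -13780/1229  [A, F, C are collinear ∩ DC ⟂ AF]
   → C = (21856/1229, -13780/1229)
3. E_x = 46436/3687  [E is the centroid of △FCD]
4. E_y = -1316/1229  [E is the centroid of △FCD]
   → E = (46436/3687, -1316/1229)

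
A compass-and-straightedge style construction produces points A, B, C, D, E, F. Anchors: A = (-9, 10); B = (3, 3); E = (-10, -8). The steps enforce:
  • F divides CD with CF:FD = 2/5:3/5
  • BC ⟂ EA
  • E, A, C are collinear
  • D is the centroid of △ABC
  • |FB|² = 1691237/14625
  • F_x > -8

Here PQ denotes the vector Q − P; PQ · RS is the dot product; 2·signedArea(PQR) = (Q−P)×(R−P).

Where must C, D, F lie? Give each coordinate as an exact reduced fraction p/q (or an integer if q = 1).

1. C_x = -3039/325  [E, A, C are collinear ∩ BC ⟂ EA]
2. C_y = 1198/325  [E, A, C are collinear ∩ BC ⟂ EA]
   → C = (-3039/325, 1198/325)
3. D_x = -1663/325  [D is the centroid of △ABC]
4. D_y = 5423/975  [D is the centroid of △ABC]
   → D = (-1663/325, 5423/975)
5. F_x = -12443/1625  [F divides CD with CF:FD = 2/5:3/5]
6. F_y = 21628/4875  [F divides CD with CF:FD = 2/5:3/5]
   → F = (-12443/1625, 21628/4875)

C = (-3039/325, 1198/325)
D = (-1663/325, 5423/975)
F = (-12443/1625, 21628/4875)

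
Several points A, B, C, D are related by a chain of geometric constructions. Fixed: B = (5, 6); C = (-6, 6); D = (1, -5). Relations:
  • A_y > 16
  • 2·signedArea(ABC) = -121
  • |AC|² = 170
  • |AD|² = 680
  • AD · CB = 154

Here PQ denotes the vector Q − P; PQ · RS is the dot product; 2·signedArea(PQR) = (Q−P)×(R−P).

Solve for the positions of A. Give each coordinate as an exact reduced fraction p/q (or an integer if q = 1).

A = (-13, 17)

1. A_x = -13  [2·signedArea(ABC) = -121 ∩ AD · CB = 154]
2. A_y = 17  [2·signedArea(ABC) = -121 ∩ AD · CB = 154]
   → A = (-13, 17)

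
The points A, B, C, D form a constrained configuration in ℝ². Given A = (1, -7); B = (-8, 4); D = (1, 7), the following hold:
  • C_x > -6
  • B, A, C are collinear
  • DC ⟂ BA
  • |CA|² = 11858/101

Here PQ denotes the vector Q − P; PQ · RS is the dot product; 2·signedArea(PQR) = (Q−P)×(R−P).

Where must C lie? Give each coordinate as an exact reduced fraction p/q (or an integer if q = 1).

C = (-592/101, 140/101)

1. C_x = -592/101  [B, A, C are collinear ∩ DC ⟂ BA]
2. C_y = 140/101  [B, A, C are collinear ∩ DC ⟂ BA]
   → C = (-592/101, 140/101)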